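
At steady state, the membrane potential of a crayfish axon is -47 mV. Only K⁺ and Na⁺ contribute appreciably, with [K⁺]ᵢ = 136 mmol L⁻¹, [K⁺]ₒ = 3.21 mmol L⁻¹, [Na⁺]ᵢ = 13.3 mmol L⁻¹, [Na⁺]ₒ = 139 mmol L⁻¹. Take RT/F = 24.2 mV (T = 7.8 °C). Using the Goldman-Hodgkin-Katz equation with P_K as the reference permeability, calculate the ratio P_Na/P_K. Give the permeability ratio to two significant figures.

Let α = P_Na/P_K. GHK: Vm = 24.2·ln[(Kₒ + α·Naₒ)/(Kᵢ + α·Naᵢ)].
e^(Vm/24.2) = e^(-47.0/24.2) = 0.1434
So 0.1434·(Kᵢ + α·Naᵢ) = Kₒ + α·Naₒ → α = (0.1434·136.0 − 3.21) / (139.0 − 0.1434·13.3)
α = (19.5 − 3.21) / (139.0 − 1.907) = 16.29/137.1 = 0.1188

0.12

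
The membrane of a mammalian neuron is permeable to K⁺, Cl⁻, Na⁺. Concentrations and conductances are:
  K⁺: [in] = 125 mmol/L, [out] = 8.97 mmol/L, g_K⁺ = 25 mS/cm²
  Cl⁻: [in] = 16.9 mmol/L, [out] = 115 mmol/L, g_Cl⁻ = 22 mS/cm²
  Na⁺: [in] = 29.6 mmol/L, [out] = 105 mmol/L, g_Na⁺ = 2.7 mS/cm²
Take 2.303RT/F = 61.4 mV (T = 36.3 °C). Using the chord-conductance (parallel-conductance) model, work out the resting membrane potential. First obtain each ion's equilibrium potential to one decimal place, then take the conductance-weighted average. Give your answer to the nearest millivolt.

E_K⁺ = (61.4/1)·log₁₀(8.97/125) = -70.2 mV
E_Cl⁻ = (61.4/-1)·log₁₀(115/16.9) = -51.1 mV
E_Na⁺ = (61.4/1)·log₁₀(105/29.6) = 33.8 mV
Vm = (Σ gᵢEᵢ)/(Σ gᵢ) = (25·-70.2 + 22·-51.1 + 2.7·33.8) / (25 + 22 + 2.7)
= -2787.94 / 49.7 = -56.10 mV

-56 mV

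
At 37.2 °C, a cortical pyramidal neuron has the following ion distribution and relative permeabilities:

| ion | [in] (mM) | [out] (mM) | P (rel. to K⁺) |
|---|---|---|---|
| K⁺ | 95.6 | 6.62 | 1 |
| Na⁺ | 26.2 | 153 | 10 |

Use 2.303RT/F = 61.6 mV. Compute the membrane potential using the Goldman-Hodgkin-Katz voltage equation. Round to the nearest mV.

39 mV

Vm = 61.6 · log₁₀[(Σ P·[cation]ₒ + Σ P·[anion]ᵢ) / (Σ P·[cation]ᵢ + Σ P·[anion]ₒ)]
Numerator = 1×6.62 + 10×153 = 1537
Denominator = 1×95.6 + 10×26.2 = 357.6
Vm = 61.6 · log₁₀(4.297) = 61.6 × (0.6332) = 39.00 mV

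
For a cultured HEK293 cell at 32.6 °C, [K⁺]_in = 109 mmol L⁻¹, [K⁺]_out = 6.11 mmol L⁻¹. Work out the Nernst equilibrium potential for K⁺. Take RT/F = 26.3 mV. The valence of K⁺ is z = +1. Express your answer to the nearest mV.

E = (26.3/z) · ln([K⁺]_out/[K⁺]_in) with z = +1.
= (26.3/1) · ln(6.11/109) = 26.30 · ln(0.05606)
= 26.30 · (-2.8814) = -75.78 mV

-76 mV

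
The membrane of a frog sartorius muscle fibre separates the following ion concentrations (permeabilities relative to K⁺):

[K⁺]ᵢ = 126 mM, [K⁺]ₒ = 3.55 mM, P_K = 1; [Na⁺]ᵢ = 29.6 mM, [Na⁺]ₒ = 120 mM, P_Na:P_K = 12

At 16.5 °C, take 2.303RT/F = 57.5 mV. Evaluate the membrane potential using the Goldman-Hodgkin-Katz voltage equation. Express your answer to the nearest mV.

Vm = 57.5 · log₁₀[(Σ P·[cation]ₒ + Σ P·[anion]ᵢ) / (Σ P·[cation]ᵢ + Σ P·[anion]ₒ)]
Numerator = 1×3.55 + 12×120 = 1444
Denominator = 1×126 + 12×29.6 = 481.2
Vm = 57.5 · log₁₀(2.9999) = 57.5 × (0.4771) = 27.43 mV

27 mV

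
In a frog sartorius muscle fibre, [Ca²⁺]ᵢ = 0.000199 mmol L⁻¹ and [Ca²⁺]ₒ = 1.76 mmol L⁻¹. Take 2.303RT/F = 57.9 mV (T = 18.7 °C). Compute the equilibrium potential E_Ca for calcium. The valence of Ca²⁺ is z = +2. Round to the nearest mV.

114 mV

E = (57.9/z) · log₁₀([Ca²⁺]_out/[Ca²⁺]_in) with z = +2.
= (57.9/2) · log₁₀(1.76/0.000199) = 28.95 · log₁₀(8844)
= 28.95 · (3.9467) = 114.26 mV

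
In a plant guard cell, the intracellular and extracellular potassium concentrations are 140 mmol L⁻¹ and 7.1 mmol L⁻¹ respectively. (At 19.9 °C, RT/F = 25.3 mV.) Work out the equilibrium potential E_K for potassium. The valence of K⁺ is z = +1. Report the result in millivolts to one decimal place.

-75.4 mV

E = (25.3/z) · ln([K⁺]_out/[K⁺]_in) with z = +1.
= (25.3/1) · ln(7.1/140) = 25.30 · ln(0.05071)
= 25.30 · (-2.9815) = -75.43 mV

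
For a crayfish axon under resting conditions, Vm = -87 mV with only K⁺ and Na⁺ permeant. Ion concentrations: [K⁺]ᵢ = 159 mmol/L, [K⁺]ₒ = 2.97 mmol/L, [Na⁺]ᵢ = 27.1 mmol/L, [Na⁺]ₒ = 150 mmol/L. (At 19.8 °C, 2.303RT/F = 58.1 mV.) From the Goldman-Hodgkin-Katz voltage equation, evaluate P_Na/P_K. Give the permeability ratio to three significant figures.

Let α = P_Na/P_K. GHK: Vm = 58.1·log₁₀[(Kₒ + α·Naₒ)/(Kᵢ + α·Naᵢ)].
10^(Vm/58.1) = 10^(-87.0/58.1) = 0.031811
So 0.031811·(Kᵢ + α·Naᵢ) = Kₒ + α·Naₒ → α = (0.031811·159.0 − 2.97) / (150.0 − 0.031811·27.1)
α = (5.058 − 2.97) / (150.0 − 0.8621) = 2.088/149.1 = 0.014

0.0140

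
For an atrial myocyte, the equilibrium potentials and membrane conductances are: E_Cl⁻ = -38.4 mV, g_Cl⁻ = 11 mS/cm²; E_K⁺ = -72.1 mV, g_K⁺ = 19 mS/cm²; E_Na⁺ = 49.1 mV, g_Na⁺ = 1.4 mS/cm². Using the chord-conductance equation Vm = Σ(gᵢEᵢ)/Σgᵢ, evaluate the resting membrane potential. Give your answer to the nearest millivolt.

-55 mV

Σ gᵢEᵢ = 11·(-38.4) + 19·(-72.1) + 1.4·(49.1) = -1723.56
Σ gᵢ = 11 + 19 + 1.4 = 31.4
Vm = -1723.56 / 31.4 = -54.89 mV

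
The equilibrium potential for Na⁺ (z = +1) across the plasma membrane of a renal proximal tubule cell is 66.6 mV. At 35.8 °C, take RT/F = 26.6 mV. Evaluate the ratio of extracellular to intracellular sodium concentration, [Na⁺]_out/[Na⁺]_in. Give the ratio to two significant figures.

ln([out]/[in]) = E·z/(26.6) = 66.6 × 1 / 26.6 = 2.5038
[out]/[in] = e^(2.5038) = 12.23

12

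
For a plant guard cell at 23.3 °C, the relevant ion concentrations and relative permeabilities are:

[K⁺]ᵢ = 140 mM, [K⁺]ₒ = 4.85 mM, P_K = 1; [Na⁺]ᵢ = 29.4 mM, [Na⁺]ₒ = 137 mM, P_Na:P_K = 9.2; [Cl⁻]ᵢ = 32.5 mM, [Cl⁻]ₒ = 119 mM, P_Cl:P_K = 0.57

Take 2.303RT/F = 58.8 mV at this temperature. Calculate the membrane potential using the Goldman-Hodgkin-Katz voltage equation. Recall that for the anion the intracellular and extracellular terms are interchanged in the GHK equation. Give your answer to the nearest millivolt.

25 mV

Vm = 58.8 · log₁₀[(Σ P·[cation]ₒ + Σ P·[anion]ᵢ) / (Σ P·[cation]ᵢ + Σ P·[anion]ₒ)]
Numerator = 1×4.85 + 9.2×137 + 0.57×32.5 = 1284
Denominator = 1×140 + 9.2×29.4 + 0.57×119 = 478.3
Vm = 58.8 · log₁₀(2.684) = 58.8 × (0.4288) = 25.21 mV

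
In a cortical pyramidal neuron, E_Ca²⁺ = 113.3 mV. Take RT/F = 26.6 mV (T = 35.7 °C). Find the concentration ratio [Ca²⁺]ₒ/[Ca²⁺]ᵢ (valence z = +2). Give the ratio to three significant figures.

5010

ln([out]/[in]) = E·z/(26.6) = 113.3 × 2 / 26.6 = 8.5188
[out]/[in] = e^(8.5188) = 5008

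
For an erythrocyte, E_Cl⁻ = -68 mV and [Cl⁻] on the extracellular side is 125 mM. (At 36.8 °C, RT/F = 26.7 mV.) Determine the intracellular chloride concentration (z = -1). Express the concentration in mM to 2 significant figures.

Nernst: E = (26.7/-1) · ln([out]/[in]), so ln([out]/[in]) = -68.0 × -1 / 26.7 = 2.5468.
[out]/[in] = e^(2.5468) = 12.77.
[in] = 125 / 12.77 = 9.791 mM.

9.8 mM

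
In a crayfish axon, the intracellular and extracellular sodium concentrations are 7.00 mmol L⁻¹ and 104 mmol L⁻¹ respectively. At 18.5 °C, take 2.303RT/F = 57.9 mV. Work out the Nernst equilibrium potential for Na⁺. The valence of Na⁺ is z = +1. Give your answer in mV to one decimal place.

E = (57.9/z) · log₁₀([Na⁺]_out/[Na⁺]_in) with z = +1.
= (57.9/1) · log₁₀(104/7.00) = 57.90 · log₁₀(14.86)
= 57.90 · (1.1719) = 67.86 mV

67.9 mV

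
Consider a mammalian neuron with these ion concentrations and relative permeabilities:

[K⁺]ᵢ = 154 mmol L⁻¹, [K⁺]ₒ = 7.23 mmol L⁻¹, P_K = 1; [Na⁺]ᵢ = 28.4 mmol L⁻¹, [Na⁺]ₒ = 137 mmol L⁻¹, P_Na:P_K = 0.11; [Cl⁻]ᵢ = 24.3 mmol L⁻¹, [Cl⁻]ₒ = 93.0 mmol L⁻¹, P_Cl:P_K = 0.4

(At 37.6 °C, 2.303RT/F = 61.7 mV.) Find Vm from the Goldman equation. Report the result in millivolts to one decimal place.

-48.3 mV

Vm = 61.7 · log₁₀[(Σ P·[cation]ₒ + Σ P·[anion]ᵢ) / (Σ P·[cation]ᵢ + Σ P·[anion]ₒ)]
Numerator = 1×7.23 + 0.11×137 + 0.4×24.3 = 32.02
Denominator = 1×154 + 0.11×28.4 + 0.4×93.0 = 194.3
Vm = 61.7 · log₁₀(0.16478) = 61.7 × (-0.7831) = -48.32 mV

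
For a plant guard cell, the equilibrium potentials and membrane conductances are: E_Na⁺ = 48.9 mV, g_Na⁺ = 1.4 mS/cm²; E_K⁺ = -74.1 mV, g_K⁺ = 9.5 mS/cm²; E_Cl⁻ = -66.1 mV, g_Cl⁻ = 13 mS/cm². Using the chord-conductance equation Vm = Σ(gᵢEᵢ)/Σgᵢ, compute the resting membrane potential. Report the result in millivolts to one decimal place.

Σ gᵢEᵢ = 1.4·(48.9) + 9.5·(-74.1) + 13·(-66.1) = -1494.79
Σ gᵢ = 1.4 + 9.5 + 13 = 23.9
Vm = -1494.79 / 23.9 = -62.54 mV

-62.5 mV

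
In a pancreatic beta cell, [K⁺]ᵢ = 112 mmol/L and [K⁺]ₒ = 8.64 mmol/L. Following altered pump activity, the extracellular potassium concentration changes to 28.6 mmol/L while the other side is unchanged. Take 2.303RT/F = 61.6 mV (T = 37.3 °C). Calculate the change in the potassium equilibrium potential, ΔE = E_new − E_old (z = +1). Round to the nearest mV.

E_old = (61.6/1)·log₁₀(8.64/112) = -68.54 mV
E_new = (61.6/1)·log₁₀(28.6/112) = -36.52 mV
ΔE = -36.52 − (-68.54) = 32.02 mV

32 mV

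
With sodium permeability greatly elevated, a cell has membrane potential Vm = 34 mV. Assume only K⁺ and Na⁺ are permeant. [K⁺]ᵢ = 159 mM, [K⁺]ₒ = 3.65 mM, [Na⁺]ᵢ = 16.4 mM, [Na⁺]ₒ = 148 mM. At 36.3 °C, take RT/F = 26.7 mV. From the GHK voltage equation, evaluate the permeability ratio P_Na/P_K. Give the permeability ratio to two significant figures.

6.3

Let α = P_Na/P_K. GHK: Vm = 26.7·ln[(Kₒ + α·Naₒ)/(Kᵢ + α·Naᵢ)].
e^(Vm/26.7) = e^(34.0/26.7) = 3.573
So 3.573·(Kᵢ + α·Naᵢ) = Kₒ + α·Naₒ → α = (3.573·159.0 − 3.65) / (148.0 − 3.573·16.4)
α = (568.1 − 3.65) / (148.0 − 58.6) = 564.5/89.4 = 6.314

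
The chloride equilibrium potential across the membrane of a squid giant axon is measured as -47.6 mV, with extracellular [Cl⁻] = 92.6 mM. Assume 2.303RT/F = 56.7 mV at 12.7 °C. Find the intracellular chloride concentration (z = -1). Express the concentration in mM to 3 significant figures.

Nernst: E = (56.7/-1) · log₁₀([out]/[in]), so log₁₀([out]/[in]) = -47.6 × -1 / 56.7 = 0.8395.
[out]/[in] = 10^(0.8395) = 6.91.
[in] = 92.6 / 6.91 = 13.4 mM.

13.4 mM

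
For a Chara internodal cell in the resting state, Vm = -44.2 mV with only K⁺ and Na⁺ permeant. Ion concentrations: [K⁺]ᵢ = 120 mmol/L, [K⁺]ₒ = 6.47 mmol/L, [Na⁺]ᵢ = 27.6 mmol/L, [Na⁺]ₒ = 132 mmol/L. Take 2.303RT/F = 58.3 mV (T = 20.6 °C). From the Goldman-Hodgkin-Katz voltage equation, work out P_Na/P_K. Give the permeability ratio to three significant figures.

0.114

Let α = P_Na/P_K. GHK: Vm = 58.3·log₁₀[(Kₒ + α·Naₒ)/(Kᵢ + α·Naᵢ)].
10^(Vm/58.3) = 10^(-44.2/58.3) = 0.17452
So 0.17452·(Kᵢ + α·Naᵢ) = Kₒ + α·Naₒ → α = (0.17452·120.0 − 6.47) / (132.0 − 0.17452·27.6)
α = (20.94 − 6.47) / (132.0 − 4.817) = 14.47/127.2 = 0.1138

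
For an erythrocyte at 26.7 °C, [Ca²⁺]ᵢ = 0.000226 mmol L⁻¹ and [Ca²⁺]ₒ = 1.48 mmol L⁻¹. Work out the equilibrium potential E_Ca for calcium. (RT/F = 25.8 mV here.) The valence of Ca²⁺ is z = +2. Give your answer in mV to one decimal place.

E = (25.8/z) · ln([Ca²⁺]_out/[Ca²⁺]_in) with z = +2.
= (25.8/2) · ln(1.48/0.000226) = 12.90 · ln(6549)
= 12.90 · (8.7870) = 113.35 mV

113.4 mV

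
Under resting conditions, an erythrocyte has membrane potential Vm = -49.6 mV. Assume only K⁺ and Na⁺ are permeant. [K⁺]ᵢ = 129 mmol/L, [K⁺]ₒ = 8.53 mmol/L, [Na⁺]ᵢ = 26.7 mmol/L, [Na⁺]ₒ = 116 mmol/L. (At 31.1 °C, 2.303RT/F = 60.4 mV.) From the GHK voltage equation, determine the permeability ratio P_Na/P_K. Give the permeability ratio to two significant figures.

Let α = P_Na/P_K. GHK: Vm = 60.4·log₁₀[(Kₒ + α·Naₒ)/(Kᵢ + α·Naᵢ)].
10^(Vm/60.4) = 10^(-49.6/60.4) = 0.15094
So 0.15094·(Kᵢ + α·Naᵢ) = Kₒ + α·Naₒ → α = (0.15094·129.0 − 8.53) / (116.0 − 0.15094·26.7)
α = (19.47 − 8.53) / (116.0 − 4.03) = 10.94/112 = 0.09772

0.098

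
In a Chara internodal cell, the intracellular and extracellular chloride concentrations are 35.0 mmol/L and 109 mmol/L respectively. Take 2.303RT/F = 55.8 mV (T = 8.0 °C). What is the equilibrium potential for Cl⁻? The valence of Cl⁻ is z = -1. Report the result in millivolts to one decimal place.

E = (55.8/z) · log₁₀([Cl⁻]_out/[Cl⁻]_in) with z = -1.
For an anion, dividing by z = -1 reverses the sign.
= (55.8/-1) · log₁₀(109/35.0) = -55.80 · log₁₀(3.114)
= -55.80 · (0.4934) = -27.53 mV

-27.5 mV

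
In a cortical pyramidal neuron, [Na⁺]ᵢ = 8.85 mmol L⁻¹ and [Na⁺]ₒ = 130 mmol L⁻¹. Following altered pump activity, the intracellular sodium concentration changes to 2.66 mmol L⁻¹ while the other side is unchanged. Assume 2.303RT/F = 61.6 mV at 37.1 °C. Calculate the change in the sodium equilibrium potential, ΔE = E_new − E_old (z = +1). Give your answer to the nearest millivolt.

E_old = (61.6/1)·log₁₀(130/8.85) = 71.89 mV
E_new = (61.6/1)·log₁₀(130/2.66) = 104.05 mV
ΔE = 104.05 − (71.89) = 32.16 mV

32 mV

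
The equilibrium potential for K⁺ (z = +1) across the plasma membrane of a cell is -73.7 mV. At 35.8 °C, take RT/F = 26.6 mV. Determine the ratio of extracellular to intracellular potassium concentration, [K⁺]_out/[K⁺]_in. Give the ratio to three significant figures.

0.0626

ln([out]/[in]) = E·z/(26.6) = -73.7 × 1 / 26.6 = -2.7707
[out]/[in] = e^(-2.7707) = 0.06262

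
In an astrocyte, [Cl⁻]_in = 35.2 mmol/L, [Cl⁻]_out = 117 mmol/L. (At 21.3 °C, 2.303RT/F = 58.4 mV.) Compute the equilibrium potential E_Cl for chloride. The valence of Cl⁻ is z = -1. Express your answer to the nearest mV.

E = (58.4/z) · log₁₀([Cl⁻]_out/[Cl⁻]_in) with z = -1.
For an anion, dividing by z = -1 reverses the sign.
= (58.4/-1) · log₁₀(117/35.2) = -58.40 · log₁₀(3.324)
= -58.40 · (0.5216) = -30.46 mV

-30 mV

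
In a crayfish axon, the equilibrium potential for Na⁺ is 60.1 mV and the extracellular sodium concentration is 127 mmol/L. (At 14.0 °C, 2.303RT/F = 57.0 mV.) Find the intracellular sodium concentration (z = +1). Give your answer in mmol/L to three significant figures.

11.2 mmol/L

Nernst: E = (57.0/1) · log₁₀([out]/[in]), so log₁₀([out]/[in]) = 60.1 × 1 / 57.0 = 1.0544.
[out]/[in] = 10^(1.0544) = 11.33.
[in] = 127 / 11.33 = 11.21 mmol/L.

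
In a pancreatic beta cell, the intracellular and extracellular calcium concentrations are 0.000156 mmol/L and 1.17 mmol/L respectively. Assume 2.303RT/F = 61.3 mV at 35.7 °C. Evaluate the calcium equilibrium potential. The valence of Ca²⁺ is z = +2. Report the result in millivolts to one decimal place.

118.8 mV

E = (61.3/z) · log₁₀([Ca²⁺]_out/[Ca²⁺]_in) with z = +2.
= (61.3/2) · log₁₀(1.17/0.000156) = 30.65 · log₁₀(7500)
= 30.65 · (3.8751) = 118.77 mV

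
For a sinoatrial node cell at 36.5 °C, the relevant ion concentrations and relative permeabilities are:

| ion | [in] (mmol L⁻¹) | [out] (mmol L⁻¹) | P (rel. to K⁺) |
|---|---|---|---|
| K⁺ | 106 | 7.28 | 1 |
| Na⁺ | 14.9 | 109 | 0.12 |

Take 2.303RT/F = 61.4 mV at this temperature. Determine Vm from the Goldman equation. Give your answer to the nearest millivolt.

-44 mV

Vm = 61.4 · log₁₀[(Σ P·[cation]ₒ + Σ P·[anion]ᵢ) / (Σ P·[cation]ᵢ + Σ P·[anion]ₒ)]
Numerator = 1×7.28 + 0.12×109 = 20.36
Denominator = 1×106 + 0.12×14.9 = 107.8
Vm = 61.4 · log₁₀(0.18889) = 61.4 × (-0.7238) = -44.44 mV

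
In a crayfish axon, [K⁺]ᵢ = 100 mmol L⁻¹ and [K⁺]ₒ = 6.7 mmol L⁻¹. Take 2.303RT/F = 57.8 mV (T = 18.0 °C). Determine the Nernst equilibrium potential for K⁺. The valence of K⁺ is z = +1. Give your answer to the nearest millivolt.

E = (57.8/z) · log₁₀([K⁺]_out/[K⁺]_in) with z = +1.
= (57.8/1) · log₁₀(6.7/100) = 57.80 · log₁₀(0.067)
= 57.80 · (-1.1739) = -67.85 mV

-68 mV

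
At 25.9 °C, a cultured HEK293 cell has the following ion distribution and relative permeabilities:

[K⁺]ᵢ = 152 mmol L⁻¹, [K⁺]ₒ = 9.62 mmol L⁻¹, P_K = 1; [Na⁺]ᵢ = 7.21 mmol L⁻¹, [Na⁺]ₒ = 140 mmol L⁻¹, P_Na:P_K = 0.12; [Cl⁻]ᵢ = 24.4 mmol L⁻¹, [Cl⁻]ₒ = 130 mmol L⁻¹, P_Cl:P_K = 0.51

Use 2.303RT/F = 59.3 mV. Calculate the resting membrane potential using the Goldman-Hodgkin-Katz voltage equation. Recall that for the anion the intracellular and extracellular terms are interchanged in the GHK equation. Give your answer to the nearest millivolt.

Vm = 59.3 · log₁₀[(Σ P·[cation]ₒ + Σ P·[anion]ᵢ) / (Σ P·[cation]ᵢ + Σ P·[anion]ₒ)]
Numerator = 1×9.62 + 0.12×140 + 0.51×24.4 = 38.86
Denominator = 1×152 + 0.12×7.21 + 0.51×130 = 219.2
Vm = 59.3 · log₁₀(0.17733) = 59.3 × (-0.7512) = -44.55 mV

-45 mV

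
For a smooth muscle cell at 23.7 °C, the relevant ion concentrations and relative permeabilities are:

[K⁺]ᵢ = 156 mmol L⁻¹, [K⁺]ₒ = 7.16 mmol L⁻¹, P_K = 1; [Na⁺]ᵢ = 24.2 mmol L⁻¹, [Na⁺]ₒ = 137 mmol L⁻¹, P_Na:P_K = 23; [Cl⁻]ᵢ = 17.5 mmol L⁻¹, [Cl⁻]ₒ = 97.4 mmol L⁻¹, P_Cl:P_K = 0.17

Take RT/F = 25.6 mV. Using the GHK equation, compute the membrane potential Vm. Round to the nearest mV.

Vm = 25.6 · ln[(Σ P·[cation]ₒ + Σ P·[anion]ᵢ) / (Σ P·[cation]ᵢ + Σ P·[anion]ₒ)]
Numerator = 1×7.16 + 23×137 + 0.17×17.5 = 3161
Denominator = 1×156 + 23×24.2 + 0.17×97.4 = 729.2
Vm = 25.6 · ln(4.3353) = 25.6 × (1.4668) = 37.55 mV

38 mV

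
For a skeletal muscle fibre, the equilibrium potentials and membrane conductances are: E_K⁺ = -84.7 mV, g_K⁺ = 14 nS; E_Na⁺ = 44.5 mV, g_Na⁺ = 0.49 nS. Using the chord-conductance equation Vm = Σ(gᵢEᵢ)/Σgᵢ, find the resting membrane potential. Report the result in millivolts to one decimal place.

-80.3 mV

Σ gᵢEᵢ = 14·(-84.7) + 0.49·(44.5) = -1163.99
Σ gᵢ = 14 + 0.49 = 14.49
Vm = -1163.99 / 14.49 = -80.33 mV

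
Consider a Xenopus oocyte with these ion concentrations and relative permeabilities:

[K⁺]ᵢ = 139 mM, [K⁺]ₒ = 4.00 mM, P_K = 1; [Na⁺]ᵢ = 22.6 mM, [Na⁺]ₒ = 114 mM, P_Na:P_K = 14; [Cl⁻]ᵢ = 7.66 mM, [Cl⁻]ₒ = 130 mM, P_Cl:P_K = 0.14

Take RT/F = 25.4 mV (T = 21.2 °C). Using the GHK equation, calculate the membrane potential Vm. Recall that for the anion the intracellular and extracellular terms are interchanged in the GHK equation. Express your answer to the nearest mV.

Vm = 25.4 · ln[(Σ P·[cation]ₒ + Σ P·[anion]ᵢ) / (Σ P·[cation]ᵢ + Σ P·[anion]ₒ)]
Numerator = 1×4.00 + 14×114 + 0.14×7.66 = 1601
Denominator = 1×139 + 14×22.6 + 0.14×130 = 473.6
Vm = 25.4 · ln(3.3806) = 25.4 × (1.2181) = 30.94 mV

31 mV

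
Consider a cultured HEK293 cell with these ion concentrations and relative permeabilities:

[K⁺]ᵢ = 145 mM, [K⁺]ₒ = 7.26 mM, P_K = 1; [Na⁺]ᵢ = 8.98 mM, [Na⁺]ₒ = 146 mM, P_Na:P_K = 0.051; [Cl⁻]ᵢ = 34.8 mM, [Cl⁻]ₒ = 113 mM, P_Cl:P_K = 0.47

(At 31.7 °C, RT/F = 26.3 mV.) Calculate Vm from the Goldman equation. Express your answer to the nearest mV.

-49 mV

Vm = 26.3 · ln[(Σ P·[cation]ₒ + Σ P·[anion]ᵢ) / (Σ P·[cation]ᵢ + Σ P·[anion]ₒ)]
Numerator = 1×7.26 + 0.051×146 + 0.47×34.8 = 31.06
Denominator = 1×145 + 0.051×8.98 + 0.47×113 = 198.6
Vm = 26.3 · ln(0.15643) = 26.3 × (-1.8551) = -48.79 mV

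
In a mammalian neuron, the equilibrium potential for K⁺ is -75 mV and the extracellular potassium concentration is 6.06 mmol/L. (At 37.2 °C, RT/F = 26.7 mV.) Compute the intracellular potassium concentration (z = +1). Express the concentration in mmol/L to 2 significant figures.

Nernst: E = (26.7/1) · ln([out]/[in]), so ln([out]/[in]) = -75.0 × 1 / 26.7 = -2.8090.
[out]/[in] = e^(-2.8090) = 0.06027.
[in] = 6.06 / 0.06027 = 100.6 mmol/L.

100 mmol/L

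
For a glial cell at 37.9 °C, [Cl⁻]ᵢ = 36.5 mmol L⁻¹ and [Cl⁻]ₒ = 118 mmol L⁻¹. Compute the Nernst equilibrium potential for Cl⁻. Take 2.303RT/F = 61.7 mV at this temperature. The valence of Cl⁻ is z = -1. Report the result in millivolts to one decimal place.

E = (61.7/z) · log₁₀([Cl⁻]_out/[Cl⁻]_in) with z = -1.
For an anion, dividing by z = -1 reverses the sign.
= (61.7/-1) · log₁₀(118/36.5) = -61.70 · log₁₀(3.233)
= -61.70 · (0.5096) = -31.44 mV

-31.4 mV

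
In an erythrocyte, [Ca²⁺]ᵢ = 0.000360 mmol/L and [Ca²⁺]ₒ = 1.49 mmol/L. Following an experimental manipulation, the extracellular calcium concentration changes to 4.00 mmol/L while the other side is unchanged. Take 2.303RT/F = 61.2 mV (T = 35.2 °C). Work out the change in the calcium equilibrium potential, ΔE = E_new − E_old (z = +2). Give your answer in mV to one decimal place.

13.1 mV

E_old = (61.2/2)·log₁₀(1.49/0.000360) = 110.68 mV
E_new = (61.2/2)·log₁₀(4.00/0.000360) = 123.80 mV
ΔE = 123.80 − (110.68) = 13.12 mV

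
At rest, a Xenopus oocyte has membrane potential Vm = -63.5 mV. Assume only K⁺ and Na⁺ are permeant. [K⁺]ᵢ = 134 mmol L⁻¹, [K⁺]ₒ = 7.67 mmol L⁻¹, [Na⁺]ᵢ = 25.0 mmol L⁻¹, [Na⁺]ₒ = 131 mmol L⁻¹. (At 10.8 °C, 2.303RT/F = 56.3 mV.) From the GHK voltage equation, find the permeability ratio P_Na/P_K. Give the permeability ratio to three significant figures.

Let α = P_Na/P_K. GHK: Vm = 56.3·log₁₀[(Kₒ + α·Naₒ)/(Kᵢ + α·Naᵢ)].
10^(Vm/56.3) = 10^(-63.5/56.3) = 0.074493
So 0.074493·(Kᵢ + α·Naᵢ) = Kₒ + α·Naₒ → α = (0.074493·134.0 − 7.67) / (131.0 − 0.074493·25.0)
α = (9.982 − 7.67) / (131.0 − 1.862) = 2.312/129.1 = 0.0179

0.0179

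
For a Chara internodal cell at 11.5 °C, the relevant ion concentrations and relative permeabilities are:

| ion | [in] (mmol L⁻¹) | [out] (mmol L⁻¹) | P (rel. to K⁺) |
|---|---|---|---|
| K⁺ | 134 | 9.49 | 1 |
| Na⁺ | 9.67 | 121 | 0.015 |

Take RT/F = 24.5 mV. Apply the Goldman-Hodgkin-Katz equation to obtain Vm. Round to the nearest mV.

-61 mV

Vm = 24.5 · ln[(Σ P·[cation]ₒ + Σ P·[anion]ᵢ) / (Σ P·[cation]ᵢ + Σ P·[anion]ₒ)]
Numerator = 1×9.49 + 0.015×121 = 11.3
Denominator = 1×134 + 0.015×9.67 = 134.1
Vm = 24.5 · ln(0.084274) = 24.5 × (-2.4737) = -60.61 mV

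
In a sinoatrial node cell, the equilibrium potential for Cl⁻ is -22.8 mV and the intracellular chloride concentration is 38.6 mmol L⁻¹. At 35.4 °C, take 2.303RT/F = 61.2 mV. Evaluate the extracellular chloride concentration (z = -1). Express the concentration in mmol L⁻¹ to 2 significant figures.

Nernst: E = (61.2/-1) · log₁₀([out]/[in]), so log₁₀([out]/[in]) = -22.8 × -1 / 61.2 = 0.3725.
[out]/[in] = 10^(0.3725) = 2.358.
[out] = 2.358 × 38.6 = 91.02 mmol L⁻¹.

91 mmol L⁻¹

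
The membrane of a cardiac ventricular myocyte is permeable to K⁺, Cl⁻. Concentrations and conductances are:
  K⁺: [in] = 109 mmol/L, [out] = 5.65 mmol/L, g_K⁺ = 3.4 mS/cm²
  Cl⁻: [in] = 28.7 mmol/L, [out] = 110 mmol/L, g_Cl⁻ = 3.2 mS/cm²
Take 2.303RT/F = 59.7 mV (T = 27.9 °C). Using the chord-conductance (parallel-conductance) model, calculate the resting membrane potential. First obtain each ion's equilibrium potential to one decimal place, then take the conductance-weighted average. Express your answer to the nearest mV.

-56 mV

E_K⁺ = (59.7/1)·log₁₀(5.65/109) = -76.7 mV
E_Cl⁻ = (59.7/-1)·log₁₀(110/28.7) = -34.8 mV
Vm = (Σ gᵢEᵢ)/(Σ gᵢ) = (3.4·-76.7 + 3.2·-34.8) / (3.4 + 3.2)
= -372.14 / 6.6 = -56.38 mV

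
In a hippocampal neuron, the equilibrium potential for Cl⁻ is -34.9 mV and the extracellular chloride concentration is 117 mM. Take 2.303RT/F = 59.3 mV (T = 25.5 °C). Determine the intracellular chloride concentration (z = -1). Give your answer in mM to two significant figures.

30 mM

Nernst: E = (59.3/-1) · log₁₀([out]/[in]), so log₁₀([out]/[in]) = -34.9 × -1 / 59.3 = 0.5885.
[out]/[in] = 10^(0.5885) = 3.877.
[in] = 117 / 3.877 = 30.18 mM.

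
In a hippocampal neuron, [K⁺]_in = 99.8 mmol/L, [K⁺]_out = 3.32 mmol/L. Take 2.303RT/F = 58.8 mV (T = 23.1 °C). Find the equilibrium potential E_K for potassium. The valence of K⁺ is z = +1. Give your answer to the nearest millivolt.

E = (58.8/z) · log₁₀([K⁺]_out/[K⁺]_in) with z = +1.
= (58.8/1) · log₁₀(3.32/99.8) = 58.80 · log₁₀(0.03327)
= 58.80 · (-1.4780) = -86.91 mV

-87 mV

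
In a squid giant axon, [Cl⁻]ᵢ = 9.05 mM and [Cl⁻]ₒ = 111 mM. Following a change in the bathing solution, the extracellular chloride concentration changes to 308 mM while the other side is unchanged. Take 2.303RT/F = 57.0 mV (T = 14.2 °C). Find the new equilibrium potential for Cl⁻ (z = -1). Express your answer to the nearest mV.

-87 mV

After the shift: [Cl⁻]_out = 308, [Cl⁻]_in = 9.05 mM.
E_new = (57.0/-1)·log₁₀(308/9.05) = -57.00 · (1.5319) = -87.32 mV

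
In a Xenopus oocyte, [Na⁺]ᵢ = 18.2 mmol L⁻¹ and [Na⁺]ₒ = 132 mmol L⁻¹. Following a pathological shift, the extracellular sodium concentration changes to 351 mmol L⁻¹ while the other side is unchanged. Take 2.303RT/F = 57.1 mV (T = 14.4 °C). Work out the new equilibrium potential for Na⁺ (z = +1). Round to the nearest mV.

73 mV

After the shift: [Na⁺]_out = 351, [Na⁺]_in = 18.2 mmol L⁻¹.
E_new = (57.1/1)·log₁₀(351/18.2) = 57.10 · (1.2852) = 73.39 mV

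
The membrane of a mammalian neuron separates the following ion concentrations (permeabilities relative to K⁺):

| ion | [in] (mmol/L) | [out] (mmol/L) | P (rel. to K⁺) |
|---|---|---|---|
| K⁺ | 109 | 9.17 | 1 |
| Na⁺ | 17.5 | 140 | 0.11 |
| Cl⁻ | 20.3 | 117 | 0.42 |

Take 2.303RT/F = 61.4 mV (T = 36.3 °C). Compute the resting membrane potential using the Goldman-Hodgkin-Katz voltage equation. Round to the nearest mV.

Vm = 61.4 · log₁₀[(Σ P·[cation]ₒ + Σ P·[anion]ᵢ) / (Σ P·[cation]ᵢ + Σ P·[anion]ₒ)]
Numerator = 1×9.17 + 0.11×140 + 0.42×20.3 = 33.1
Denominator = 1×109 + 0.11×17.5 + 0.42×117 = 160.1
Vm = 61.4 · log₁₀(0.20677) = 61.4 × (-0.6845) = -42.03 mV

-42 mV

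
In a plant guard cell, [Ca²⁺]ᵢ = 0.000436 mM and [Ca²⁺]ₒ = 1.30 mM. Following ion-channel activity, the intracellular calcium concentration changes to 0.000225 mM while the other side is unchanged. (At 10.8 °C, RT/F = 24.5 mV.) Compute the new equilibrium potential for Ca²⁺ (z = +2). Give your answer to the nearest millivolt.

106 mV

After the shift: [Ca²⁺]_out = 1.30, [Ca²⁺]_in = 0.000225 mM.
E_new = (24.5/2)·ln(1.30/0.000225) = 12.25 · (8.6618) = 106.11 mV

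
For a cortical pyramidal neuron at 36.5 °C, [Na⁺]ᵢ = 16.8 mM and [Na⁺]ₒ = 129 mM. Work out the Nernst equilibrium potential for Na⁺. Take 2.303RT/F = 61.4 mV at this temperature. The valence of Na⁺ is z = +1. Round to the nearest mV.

54 mV

E = (61.4/z) · log₁₀([Na⁺]_out/[Na⁺]_in) with z = +1.
= (61.4/1) · log₁₀(129/16.8) = 61.40 · log₁₀(7.679)
= 61.40 · (0.8853) = 54.36 mV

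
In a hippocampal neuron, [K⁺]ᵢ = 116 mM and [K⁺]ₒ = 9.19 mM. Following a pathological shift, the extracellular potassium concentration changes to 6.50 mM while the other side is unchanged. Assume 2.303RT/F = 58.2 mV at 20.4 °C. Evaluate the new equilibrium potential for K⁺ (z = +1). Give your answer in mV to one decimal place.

-72.8 mV

After the shift: [K⁺]_out = 6.50, [K⁺]_in = 116 mM.
E_new = (58.2/1)·log₁₀(6.50/116) = 58.20 · (-1.2515) = -72.84 mV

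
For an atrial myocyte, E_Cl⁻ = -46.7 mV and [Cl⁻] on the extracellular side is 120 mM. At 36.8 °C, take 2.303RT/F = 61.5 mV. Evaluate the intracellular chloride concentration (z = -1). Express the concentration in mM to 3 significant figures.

20.9 mM

Nernst: E = (61.5/-1) · log₁₀([out]/[in]), so log₁₀([out]/[in]) = -46.7 × -1 / 61.5 = 0.7593.
[out]/[in] = 10^(0.7593) = 5.746.
[in] = 120 / 5.746 = 20.88 mM.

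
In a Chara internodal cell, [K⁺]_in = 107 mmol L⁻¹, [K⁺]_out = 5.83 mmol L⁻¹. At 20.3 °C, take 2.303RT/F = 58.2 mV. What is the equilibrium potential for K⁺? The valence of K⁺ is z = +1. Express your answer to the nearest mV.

E = (58.2/z) · log₁₀([K⁺]_out/[K⁺]_in) with z = +1.
= (58.2/1) · log₁₀(5.83/107) = 58.20 · log₁₀(0.05449)
= 58.20 · (-1.2637) = -73.55 mV

-74 mV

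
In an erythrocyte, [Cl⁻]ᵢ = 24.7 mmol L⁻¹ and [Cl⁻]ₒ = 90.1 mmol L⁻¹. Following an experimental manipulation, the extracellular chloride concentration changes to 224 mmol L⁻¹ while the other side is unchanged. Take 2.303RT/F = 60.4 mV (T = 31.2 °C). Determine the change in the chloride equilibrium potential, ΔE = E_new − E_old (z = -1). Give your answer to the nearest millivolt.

E_old = (60.4/-1)·log₁₀(90.1/24.7) = -33.95 mV
E_new = (60.4/-1)·log₁₀(224/24.7) = -57.84 mV
ΔE = -57.84 − (-33.95) = -23.89 mV

-24 mV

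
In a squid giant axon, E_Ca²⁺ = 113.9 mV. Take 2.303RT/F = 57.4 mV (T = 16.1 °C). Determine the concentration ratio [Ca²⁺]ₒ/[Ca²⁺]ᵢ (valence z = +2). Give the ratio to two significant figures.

9300

log₁₀([out]/[in]) = E·z/(57.4) = 113.9 × 2 / 57.4 = 3.9686
[out]/[in] = 10^(3.9686) = 9303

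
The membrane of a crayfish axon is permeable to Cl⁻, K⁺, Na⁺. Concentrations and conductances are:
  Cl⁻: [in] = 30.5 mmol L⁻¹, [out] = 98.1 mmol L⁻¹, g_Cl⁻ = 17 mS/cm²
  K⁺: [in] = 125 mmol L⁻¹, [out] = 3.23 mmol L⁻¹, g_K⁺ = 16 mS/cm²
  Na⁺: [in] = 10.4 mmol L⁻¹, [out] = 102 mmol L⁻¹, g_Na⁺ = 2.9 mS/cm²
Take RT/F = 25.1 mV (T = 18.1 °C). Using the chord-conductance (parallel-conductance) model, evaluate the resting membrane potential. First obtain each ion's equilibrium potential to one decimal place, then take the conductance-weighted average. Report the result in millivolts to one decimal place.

E_Cl⁻ = (25.1/-1)·ln(98.1/30.5) = -29.3 mV
E_K⁺ = (25.1/1)·ln(3.23/125) = -91.8 mV
E_Na⁺ = (25.1/1)·ln(102/10.4) = 57.3 mV
Vm = (Σ gᵢEᵢ)/(Σ gᵢ) = (17·-29.3 + 16·-91.8 + 2.9·57.3) / (17 + 16 + 2.9)
= -1800.73 / 35.9 = -50.16 mV

-50.2 mV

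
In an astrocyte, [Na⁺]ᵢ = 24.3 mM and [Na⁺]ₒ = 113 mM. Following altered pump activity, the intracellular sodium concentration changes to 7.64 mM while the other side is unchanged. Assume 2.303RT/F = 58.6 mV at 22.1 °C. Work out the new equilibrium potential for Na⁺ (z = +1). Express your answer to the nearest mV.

After the shift: [Na⁺]_out = 113, [Na⁺]_in = 7.64 mM.
E_new = (58.6/1)·log₁₀(113/7.64) = 58.60 · (1.1700) = 68.56 mV

69 mV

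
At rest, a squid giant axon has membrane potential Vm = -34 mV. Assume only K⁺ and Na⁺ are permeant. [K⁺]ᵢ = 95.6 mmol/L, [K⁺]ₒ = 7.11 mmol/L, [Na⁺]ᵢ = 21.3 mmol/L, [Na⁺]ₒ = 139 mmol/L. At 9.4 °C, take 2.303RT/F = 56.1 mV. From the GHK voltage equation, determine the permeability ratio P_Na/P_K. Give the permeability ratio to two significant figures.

0.12

Let α = P_Na/P_K. GHK: Vm = 56.1·log₁₀[(Kₒ + α·Naₒ)/(Kᵢ + α·Naᵢ)].
10^(Vm/56.1) = 10^(-34.0/56.1) = 0.24771
So 0.24771·(Kᵢ + α·Naᵢ) = Kₒ + α·Naₒ → α = (0.24771·95.6 − 7.11) / (139.0 − 0.24771·21.3)
α = (23.68 − 7.11) / (139.0 − 5.276) = 16.57/133.7 = 0.1239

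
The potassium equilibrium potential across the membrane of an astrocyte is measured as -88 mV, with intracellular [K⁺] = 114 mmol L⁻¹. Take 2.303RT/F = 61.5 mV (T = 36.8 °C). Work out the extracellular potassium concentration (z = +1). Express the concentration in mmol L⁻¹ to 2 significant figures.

4.2 mmol L⁻¹

Nernst: E = (61.5/1) · log₁₀([out]/[in]), so log₁₀([out]/[in]) = -88.0 × 1 / 61.5 = -1.4309.
[out]/[in] = 10^(-1.4309) = 0.03708.
[out] = 0.03708 × 114 = 4.227 mmol L⁻¹.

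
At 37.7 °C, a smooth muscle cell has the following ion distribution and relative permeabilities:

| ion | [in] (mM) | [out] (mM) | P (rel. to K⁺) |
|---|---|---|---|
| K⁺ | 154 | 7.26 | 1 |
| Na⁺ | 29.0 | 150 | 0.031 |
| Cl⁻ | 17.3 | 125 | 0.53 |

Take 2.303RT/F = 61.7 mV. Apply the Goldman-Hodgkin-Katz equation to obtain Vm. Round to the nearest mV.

-63 mV

Vm = 61.7 · log₁₀[(Σ P·[cation]ₒ + Σ P·[anion]ᵢ) / (Σ P·[cation]ᵢ + Σ P·[anion]ₒ)]
Numerator = 1×7.26 + 0.031×150 + 0.53×17.3 = 21.08
Denominator = 1×154 + 0.031×29.0 + 0.53×125 = 221.1
Vm = 61.7 · log₁₀(0.095316) = 61.7 × (-1.0208) = -62.99 mV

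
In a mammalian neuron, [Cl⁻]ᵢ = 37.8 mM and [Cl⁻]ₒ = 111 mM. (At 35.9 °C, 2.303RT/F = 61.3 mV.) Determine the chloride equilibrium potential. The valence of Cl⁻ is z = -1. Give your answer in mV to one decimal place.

-28.7 mV

E = (61.3/z) · log₁₀([Cl⁻]_out/[Cl⁻]_in) with z = -1.
For an anion, dividing by z = -1 reverses the sign.
= (61.3/-1) · log₁₀(111/37.8) = -61.30 · log₁₀(2.937)
= -61.30 · (0.4678) = -28.68 mV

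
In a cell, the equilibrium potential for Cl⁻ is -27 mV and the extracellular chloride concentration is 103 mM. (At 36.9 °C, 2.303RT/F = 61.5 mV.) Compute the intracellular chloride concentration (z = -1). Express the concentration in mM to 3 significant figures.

Nernst: E = (61.5/-1) · log₁₀([out]/[in]), so log₁₀([out]/[in]) = -27.0 × -1 / 61.5 = 0.4390.
[out]/[in] = 10^(0.4390) = 2.748.
[in] = 103 / 2.748 = 37.48 mM.

37.5 mM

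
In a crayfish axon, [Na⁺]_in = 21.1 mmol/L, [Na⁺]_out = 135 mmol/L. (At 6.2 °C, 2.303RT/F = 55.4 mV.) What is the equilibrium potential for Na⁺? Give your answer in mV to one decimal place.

E = (55.4/z) · log₁₀([Na⁺]_out/[Na⁺]_in) with z = +1.
= (55.4/1) · log₁₀(135/21.1) = 55.40 · log₁₀(6.398)
= 55.40 · (0.8061) = 44.66 mV

44.7 mV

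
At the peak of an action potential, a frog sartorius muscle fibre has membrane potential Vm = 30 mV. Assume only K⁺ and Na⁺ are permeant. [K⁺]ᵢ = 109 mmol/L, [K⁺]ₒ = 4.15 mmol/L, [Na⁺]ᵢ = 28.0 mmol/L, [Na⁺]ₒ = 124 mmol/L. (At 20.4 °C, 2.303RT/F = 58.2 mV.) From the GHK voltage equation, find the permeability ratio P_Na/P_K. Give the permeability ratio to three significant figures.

Let α = P_Na/P_K. GHK: Vm = 58.2·log₁₀[(Kₒ + α·Naₒ)/(Kᵢ + α·Naᵢ)].
10^(Vm/58.2) = 10^(30.0/58.2) = 3.2769
So 3.2769·(Kᵢ + α·Naᵢ) = Kₒ + α·Naₒ → α = (3.2769·109.0 − 4.15) / (124.0 − 3.2769·28.0)
α = (357.2 − 4.15) / (124.0 − 91.75) = 353/32.25 = 10.95

10.9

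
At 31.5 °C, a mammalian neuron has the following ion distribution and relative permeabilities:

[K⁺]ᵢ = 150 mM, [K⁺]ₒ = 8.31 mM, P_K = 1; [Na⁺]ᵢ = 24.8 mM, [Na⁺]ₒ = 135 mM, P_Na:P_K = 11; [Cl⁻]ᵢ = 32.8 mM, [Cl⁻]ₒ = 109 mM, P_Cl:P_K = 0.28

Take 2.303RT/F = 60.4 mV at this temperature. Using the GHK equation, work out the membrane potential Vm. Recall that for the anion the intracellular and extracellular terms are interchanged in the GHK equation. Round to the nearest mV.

31 mV

Vm = 60.4 · log₁₀[(Σ P·[cation]ₒ + Σ P·[anion]ᵢ) / (Σ P·[cation]ᵢ + Σ P·[anion]ₒ)]
Numerator = 1×8.31 + 11×135 + 0.28×32.8 = 1502
Denominator = 1×150 + 11×24.8 + 0.28×109 = 453.3
Vm = 60.4 · log₁₀(3.3144) = 60.4 × (0.5204) = 31.43 mV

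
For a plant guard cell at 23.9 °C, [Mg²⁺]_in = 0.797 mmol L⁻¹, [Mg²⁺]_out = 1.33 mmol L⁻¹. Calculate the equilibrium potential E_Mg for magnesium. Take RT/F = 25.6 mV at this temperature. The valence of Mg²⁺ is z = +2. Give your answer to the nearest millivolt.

7 mV

E = (25.6/z) · ln([Mg²⁺]_out/[Mg²⁺]_in) with z = +2.
= (25.6/2) · ln(1.33/0.797) = 12.80 · ln(1.669)
= 12.80 · (0.5121) = 6.55 mV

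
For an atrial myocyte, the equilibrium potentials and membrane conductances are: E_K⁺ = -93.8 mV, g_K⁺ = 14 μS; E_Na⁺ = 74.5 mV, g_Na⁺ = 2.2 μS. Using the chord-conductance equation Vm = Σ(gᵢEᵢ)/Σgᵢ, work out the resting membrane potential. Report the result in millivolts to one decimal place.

-70.9 mV

Σ gᵢEᵢ = 14·(-93.8) + 2.2·(74.5) = -1149.30
Σ gᵢ = 14 + 2.2 = 16.2
Vm = -1149.30 / 16.2 = -70.94 mV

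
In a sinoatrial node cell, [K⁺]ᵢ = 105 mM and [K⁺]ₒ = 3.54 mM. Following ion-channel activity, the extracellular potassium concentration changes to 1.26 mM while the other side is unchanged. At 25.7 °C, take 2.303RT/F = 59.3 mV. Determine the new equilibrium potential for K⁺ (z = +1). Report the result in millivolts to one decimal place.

After the shift: [K⁺]_out = 1.26, [K⁺]_in = 105 mM.
E_new = (59.3/1)·log₁₀(1.26/105) = 59.30 · (-1.9208) = -113.90 mV

-113.9 mV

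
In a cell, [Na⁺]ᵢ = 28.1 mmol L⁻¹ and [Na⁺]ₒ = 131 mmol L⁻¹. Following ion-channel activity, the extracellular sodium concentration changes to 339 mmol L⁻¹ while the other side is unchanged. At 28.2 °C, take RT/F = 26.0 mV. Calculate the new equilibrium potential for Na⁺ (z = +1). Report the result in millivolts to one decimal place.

After the shift: [Na⁺]_out = 339, [Na⁺]_in = 28.1 mmol L⁻¹.
E_new = (26.0/1)·ln(339/28.1) = 26.00 · (2.4902) = 64.75 mV

64.7 mV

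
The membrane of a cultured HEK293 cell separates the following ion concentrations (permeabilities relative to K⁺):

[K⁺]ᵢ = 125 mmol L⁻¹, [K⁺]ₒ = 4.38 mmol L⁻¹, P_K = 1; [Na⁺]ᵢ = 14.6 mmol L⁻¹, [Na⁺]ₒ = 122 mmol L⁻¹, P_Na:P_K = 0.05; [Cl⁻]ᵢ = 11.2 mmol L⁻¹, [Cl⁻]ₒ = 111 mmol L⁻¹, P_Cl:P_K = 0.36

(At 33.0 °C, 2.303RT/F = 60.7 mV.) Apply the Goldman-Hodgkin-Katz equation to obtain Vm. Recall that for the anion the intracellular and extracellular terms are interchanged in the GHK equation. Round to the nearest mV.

-64 mV

Vm = 60.7 · log₁₀[(Σ P·[cation]ₒ + Σ P·[anion]ᵢ) / (Σ P·[cation]ᵢ + Σ P·[anion]ₒ)]
Numerator = 1×4.38 + 0.05×122 + 0.36×11.2 = 14.51
Denominator = 1×125 + 0.05×14.6 + 0.36×111 = 165.7
Vm = 60.7 · log₁₀(0.087585) = 60.7 × (-1.0576) = -64.19 mV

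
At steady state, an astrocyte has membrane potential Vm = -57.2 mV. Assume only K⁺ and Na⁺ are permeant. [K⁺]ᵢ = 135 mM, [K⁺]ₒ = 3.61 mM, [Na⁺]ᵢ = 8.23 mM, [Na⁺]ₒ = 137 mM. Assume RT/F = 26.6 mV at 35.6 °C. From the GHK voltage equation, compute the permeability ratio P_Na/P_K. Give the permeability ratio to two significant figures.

0.089

Let α = P_Na/P_K. GHK: Vm = 26.6·ln[(Kₒ + α·Naₒ)/(Kᵢ + α·Naᵢ)].
e^(Vm/26.6) = e^(-57.2/26.6) = 0.11644
So 0.11644·(Kᵢ + α·Naᵢ) = Kₒ + α·Naₒ → α = (0.11644·135.0 − 3.61) / (137.0 − 0.11644·8.23)
α = (15.72 − 3.61) / (137.0 − 0.9583) = 12.11/136 = 0.08901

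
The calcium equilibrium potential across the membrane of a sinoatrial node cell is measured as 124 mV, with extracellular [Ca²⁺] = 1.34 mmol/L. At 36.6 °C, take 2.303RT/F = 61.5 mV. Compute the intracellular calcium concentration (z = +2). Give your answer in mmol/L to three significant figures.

Nernst: E = (61.5/2) · log₁₀([out]/[in]), so log₁₀([out]/[in]) = 124.0 × 2 / 61.5 = 4.0325.
[out]/[in] = 10^(4.0325) = 1.078e+04.
[in] = 1.34 / 1.078e+04 = 0.0001243 mmol/L.

0.000124 mmol/L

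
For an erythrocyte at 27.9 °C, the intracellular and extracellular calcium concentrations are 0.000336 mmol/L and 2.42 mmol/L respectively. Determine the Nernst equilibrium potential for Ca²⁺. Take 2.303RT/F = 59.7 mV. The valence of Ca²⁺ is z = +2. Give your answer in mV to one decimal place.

115.1 mV

E = (59.7/z) · log₁₀([Ca²⁺]_out/[Ca²⁺]_in) with z = +2.
= (59.7/2) · log₁₀(2.42/0.000336) = 29.85 · log₁₀(7202)
= 29.85 · (3.8575) = 115.15 mV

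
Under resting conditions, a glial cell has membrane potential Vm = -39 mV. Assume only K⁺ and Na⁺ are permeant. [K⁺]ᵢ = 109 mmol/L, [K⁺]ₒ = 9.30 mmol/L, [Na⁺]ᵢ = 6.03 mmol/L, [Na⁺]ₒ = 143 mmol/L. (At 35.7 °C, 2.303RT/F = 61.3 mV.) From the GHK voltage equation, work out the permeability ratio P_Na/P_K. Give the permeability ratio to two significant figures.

Let α = P_Na/P_K. GHK: Vm = 61.3·log₁₀[(Kₒ + α·Naₒ)/(Kᵢ + α·Naᵢ)].
10^(Vm/61.3) = 10^(-39.0/61.3) = 0.23109
So 0.23109·(Kᵢ + α·Naᵢ) = Kₒ + α·Naₒ → α = (0.23109·109.0 − 9.3) / (143.0 − 0.23109·6.03)
α = (25.19 − 9.3) / (143.0 − 1.393) = 15.89/141.6 = 0.1122

0.11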